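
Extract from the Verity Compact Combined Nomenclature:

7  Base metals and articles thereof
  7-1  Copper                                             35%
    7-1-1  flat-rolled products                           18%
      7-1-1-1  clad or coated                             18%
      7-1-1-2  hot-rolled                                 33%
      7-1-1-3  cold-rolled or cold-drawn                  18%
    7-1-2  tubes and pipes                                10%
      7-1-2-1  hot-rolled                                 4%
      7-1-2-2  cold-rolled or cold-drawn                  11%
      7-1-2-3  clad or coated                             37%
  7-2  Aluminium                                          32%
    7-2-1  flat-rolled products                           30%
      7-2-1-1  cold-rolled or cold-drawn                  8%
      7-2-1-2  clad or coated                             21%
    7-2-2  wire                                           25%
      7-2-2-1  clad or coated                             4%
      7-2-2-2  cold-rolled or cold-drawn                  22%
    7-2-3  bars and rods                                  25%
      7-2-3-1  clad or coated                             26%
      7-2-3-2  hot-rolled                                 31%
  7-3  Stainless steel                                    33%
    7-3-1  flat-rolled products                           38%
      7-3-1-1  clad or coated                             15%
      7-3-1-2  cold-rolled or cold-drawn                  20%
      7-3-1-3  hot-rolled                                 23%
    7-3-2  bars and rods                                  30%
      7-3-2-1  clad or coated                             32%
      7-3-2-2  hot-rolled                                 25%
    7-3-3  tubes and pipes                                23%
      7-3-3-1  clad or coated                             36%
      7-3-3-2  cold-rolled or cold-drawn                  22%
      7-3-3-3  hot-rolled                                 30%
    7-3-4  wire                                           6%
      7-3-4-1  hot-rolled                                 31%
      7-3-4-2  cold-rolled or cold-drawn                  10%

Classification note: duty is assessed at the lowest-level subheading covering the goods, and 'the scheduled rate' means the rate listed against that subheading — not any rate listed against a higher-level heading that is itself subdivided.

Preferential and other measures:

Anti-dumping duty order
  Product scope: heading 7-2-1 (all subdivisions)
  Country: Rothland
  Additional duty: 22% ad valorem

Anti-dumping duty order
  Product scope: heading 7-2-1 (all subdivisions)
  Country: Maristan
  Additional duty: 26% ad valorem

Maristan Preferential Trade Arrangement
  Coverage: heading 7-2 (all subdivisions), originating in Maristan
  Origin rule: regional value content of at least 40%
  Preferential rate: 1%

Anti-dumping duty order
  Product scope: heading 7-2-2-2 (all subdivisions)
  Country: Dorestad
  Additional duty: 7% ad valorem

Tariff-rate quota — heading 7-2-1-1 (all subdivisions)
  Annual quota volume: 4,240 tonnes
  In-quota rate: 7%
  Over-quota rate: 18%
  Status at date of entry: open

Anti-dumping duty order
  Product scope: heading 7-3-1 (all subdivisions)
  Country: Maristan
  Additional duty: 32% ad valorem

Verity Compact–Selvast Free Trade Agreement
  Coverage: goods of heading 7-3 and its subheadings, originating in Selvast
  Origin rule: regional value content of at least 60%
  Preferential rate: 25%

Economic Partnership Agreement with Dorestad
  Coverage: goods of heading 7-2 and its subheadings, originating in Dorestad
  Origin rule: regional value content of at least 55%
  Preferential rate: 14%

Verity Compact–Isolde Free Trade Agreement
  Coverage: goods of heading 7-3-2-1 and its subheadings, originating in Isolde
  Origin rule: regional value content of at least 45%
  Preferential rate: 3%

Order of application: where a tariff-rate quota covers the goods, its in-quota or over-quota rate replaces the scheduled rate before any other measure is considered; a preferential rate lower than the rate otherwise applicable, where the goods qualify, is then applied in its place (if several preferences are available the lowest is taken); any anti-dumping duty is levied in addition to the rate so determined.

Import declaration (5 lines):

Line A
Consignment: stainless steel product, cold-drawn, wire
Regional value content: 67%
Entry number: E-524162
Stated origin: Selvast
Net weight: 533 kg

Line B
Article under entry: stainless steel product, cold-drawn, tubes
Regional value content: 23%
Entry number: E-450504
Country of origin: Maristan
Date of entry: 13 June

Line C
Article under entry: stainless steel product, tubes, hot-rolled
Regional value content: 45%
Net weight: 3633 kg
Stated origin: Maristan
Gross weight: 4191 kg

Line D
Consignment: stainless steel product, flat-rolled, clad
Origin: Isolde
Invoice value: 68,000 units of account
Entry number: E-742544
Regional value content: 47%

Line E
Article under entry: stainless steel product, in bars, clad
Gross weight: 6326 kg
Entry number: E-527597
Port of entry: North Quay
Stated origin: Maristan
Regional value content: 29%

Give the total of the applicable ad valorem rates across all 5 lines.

109%

Line A: stainless steel → 7-3; wire → 7-3-4; cold-drawn → 7-3-4-2. Scheduled 10%. Selvast agreement on 7-3: RVC ≥ 60% → 25% available; preference 25% not lower than 10% → no reduction. → 10%.
Line B: stainless steel → 7-3; tubes → 7-3-3; cold-drawn → 7-3-3-2. Scheduled 22%. Maristan agreement on 7-2: 7-3-3-2 not covered. → 22%.
Line C: stainless steel → 7-3; tubes → 7-3-3; hot-rolled → 7-3-3-3. Scheduled 30%. Maristan agreement on 7-2: 7-3-3-3 not covered. → 30%.
Line D: stainless steel → 7-3; flat-rolled → 7-3-1; clad → 7-3-1-1. Scheduled 15%. Isolde agreement on 7-3-2-1: 7-3-1-1 not covered. → 15%.
Line E: stainless steel → 7-3; in bars → 7-3-2; clad → 7-3-2-1. Scheduled 32%. Maristan agreement on 7-2: 7-3-2-1 not covered. → 32%.
Sum: 10% + 22% + 30% + 15% + 32% = 109%.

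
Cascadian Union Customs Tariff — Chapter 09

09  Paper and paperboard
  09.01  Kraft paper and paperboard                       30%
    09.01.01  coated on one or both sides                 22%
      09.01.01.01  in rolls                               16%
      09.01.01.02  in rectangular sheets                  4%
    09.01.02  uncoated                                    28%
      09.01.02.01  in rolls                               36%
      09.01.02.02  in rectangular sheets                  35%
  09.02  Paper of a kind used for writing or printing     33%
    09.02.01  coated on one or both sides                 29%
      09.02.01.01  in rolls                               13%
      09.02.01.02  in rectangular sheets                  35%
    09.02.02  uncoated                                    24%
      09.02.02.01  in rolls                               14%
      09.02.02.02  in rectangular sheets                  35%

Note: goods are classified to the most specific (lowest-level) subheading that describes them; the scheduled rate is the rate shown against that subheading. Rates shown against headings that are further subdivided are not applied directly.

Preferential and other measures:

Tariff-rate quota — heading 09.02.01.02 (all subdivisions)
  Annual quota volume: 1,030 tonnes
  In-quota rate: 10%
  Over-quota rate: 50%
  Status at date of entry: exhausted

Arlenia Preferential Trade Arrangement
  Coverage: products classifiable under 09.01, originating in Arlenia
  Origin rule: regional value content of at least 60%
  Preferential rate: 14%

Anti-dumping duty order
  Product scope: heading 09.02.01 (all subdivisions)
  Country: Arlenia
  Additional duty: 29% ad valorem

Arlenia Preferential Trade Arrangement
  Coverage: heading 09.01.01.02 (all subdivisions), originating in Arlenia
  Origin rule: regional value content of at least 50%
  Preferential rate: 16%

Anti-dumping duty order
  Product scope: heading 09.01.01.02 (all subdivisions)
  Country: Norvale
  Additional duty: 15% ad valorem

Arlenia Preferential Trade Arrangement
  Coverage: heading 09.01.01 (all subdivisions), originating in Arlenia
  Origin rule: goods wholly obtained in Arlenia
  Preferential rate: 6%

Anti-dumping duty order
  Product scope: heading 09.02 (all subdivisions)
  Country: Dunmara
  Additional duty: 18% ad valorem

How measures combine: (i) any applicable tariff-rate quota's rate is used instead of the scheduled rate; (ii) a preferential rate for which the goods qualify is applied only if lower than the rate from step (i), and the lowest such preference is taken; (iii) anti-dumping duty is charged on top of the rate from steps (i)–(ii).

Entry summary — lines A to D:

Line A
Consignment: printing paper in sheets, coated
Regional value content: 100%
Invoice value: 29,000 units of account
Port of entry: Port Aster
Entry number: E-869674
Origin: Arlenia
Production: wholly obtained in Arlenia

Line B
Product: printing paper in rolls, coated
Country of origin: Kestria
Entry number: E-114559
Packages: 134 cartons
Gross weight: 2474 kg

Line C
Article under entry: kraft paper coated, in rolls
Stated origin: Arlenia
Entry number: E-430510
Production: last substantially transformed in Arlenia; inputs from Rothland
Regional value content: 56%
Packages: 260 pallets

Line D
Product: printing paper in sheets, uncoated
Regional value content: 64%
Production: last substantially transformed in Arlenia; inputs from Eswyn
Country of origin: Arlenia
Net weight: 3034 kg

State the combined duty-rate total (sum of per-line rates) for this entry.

143%

Line A: printing paper → 09.02; coated → 09.02.01; in sheets → 09.02.01.02. Scheduled 35%. quota on 09.02.01.02 exhausted → over-quota 50%; Arlenia agreement on 09.01: 09.02.01.02 not covered; Arlenia agreement on 09.01.01.02: 09.02.01.02 not covered; Arlenia agreement on 09.01.01: 09.02.01.02 not covered; anti-dumping (Arlenia, 09.02.01): +29%; total 50% + 29% = 79%. → 79%.
Line B: printing paper → 09.02; coated → 09.02.01; in rolls → 09.02.01.01. Scheduled 13%. No special measure applies. → 13%.
Line C: kraft paper → 09.01; coated → 09.01.01; in rolls → 09.01.01.01. Scheduled 16%. Arlenia agreement on 09.01: RVC < 60%; Arlenia agreement on 09.01.01.02: 09.01.01.01 not covered; Arlenia agreement on 09.01.01: not wholly obtained. → 16%.
Line D: printing paper → 09.02; uncoated → 09.02.02; in sheets → 09.02.02.02. Scheduled 35%. Arlenia agreement on 09.01: 09.02.02.02 not covered; Arlenia agreement on 09.01.01.02: 09.02.02.02 not covered; Arlenia agreement on 09.01.01: 09.02.02.02 not covered. → 35%.
Sum: 79% + 13% + 16% + 35% = 143%.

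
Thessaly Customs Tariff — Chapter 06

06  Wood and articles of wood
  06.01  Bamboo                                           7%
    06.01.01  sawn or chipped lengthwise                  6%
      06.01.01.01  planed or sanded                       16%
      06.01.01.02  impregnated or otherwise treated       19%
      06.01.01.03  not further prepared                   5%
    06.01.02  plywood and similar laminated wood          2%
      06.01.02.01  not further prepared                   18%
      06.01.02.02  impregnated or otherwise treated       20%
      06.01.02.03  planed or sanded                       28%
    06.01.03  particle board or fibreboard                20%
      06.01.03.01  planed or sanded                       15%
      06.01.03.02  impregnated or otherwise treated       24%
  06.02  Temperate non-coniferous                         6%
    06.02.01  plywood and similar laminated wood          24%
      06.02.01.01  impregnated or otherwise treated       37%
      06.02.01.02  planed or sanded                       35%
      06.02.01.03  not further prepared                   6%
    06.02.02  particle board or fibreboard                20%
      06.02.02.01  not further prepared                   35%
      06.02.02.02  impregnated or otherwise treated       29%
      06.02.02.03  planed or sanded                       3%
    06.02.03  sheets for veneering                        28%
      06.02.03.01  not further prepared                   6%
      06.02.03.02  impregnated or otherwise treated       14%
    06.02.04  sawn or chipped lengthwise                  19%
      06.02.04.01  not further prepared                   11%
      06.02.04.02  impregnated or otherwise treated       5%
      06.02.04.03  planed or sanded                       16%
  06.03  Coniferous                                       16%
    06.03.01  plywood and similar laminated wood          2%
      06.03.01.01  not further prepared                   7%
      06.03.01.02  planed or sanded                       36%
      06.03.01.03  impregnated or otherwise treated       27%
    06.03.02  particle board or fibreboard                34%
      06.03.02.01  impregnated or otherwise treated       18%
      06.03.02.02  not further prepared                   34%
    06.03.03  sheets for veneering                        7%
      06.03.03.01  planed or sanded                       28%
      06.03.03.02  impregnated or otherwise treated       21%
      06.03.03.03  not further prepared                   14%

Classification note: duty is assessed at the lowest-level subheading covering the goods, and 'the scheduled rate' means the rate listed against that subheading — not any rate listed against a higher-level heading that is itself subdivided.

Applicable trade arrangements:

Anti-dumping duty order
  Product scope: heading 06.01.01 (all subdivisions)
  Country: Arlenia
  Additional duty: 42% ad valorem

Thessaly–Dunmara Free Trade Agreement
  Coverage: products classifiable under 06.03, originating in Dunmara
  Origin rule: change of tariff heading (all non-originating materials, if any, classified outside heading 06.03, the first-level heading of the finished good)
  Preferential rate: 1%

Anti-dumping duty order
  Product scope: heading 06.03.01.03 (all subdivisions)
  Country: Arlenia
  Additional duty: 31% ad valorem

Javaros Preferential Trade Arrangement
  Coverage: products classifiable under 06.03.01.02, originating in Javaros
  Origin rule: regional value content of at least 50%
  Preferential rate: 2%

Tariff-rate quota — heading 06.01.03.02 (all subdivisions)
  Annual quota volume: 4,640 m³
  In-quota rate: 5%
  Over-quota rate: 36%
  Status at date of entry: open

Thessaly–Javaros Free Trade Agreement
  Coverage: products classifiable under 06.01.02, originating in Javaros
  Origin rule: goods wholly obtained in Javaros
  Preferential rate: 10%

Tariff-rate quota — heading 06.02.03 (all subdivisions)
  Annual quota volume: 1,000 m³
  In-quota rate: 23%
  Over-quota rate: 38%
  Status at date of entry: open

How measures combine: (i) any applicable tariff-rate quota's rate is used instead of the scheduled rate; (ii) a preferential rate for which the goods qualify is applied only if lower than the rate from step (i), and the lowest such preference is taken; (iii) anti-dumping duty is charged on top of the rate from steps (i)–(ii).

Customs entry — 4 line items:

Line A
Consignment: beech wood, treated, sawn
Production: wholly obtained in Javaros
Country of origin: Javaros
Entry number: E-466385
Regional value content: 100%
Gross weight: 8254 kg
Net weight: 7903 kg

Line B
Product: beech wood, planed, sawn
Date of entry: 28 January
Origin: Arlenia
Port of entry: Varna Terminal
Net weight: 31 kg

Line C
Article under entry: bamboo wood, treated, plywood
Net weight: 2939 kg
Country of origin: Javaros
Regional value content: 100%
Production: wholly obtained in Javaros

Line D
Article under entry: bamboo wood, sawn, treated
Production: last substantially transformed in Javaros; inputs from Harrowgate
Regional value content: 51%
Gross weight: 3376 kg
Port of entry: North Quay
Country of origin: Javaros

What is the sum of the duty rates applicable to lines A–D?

Line A: beech → 06.02; sawn → 06.02.04; treated → 06.02.04.02. Scheduled 5%. Javaros agreement on 06.03.01.02: 06.02.04.02 not covered; Javaros agreement on 06.01.02: 06.02.04.02 not covered. → 5%.
Line B: beech → 06.02; sawn → 06.02.04; planed → 06.02.04.03. Scheduled 16%. No special measure applies. → 16%.
Line C: bamboo → 06.01; plywood → 06.01.02; treated → 06.01.02.02. Scheduled 20%. Javaros agreement on 06.03.01.02: 06.01.02.02 not covered; Javaros agreement on 06.01.02: wholly obtained → 10% available; preferential 10%. → 10%.
Line D: bamboo → 06.01; sawn → 06.01.01; treated → 06.01.01.02. Scheduled 19%. Javaros agreement on 06.03.01.02: 06.01.01.02 not covered; Javaros agreement on 06.01.02: 06.01.01.02 not covered. → 19%.
Sum: 5% + 16% + 10% + 19% = 50%.

50%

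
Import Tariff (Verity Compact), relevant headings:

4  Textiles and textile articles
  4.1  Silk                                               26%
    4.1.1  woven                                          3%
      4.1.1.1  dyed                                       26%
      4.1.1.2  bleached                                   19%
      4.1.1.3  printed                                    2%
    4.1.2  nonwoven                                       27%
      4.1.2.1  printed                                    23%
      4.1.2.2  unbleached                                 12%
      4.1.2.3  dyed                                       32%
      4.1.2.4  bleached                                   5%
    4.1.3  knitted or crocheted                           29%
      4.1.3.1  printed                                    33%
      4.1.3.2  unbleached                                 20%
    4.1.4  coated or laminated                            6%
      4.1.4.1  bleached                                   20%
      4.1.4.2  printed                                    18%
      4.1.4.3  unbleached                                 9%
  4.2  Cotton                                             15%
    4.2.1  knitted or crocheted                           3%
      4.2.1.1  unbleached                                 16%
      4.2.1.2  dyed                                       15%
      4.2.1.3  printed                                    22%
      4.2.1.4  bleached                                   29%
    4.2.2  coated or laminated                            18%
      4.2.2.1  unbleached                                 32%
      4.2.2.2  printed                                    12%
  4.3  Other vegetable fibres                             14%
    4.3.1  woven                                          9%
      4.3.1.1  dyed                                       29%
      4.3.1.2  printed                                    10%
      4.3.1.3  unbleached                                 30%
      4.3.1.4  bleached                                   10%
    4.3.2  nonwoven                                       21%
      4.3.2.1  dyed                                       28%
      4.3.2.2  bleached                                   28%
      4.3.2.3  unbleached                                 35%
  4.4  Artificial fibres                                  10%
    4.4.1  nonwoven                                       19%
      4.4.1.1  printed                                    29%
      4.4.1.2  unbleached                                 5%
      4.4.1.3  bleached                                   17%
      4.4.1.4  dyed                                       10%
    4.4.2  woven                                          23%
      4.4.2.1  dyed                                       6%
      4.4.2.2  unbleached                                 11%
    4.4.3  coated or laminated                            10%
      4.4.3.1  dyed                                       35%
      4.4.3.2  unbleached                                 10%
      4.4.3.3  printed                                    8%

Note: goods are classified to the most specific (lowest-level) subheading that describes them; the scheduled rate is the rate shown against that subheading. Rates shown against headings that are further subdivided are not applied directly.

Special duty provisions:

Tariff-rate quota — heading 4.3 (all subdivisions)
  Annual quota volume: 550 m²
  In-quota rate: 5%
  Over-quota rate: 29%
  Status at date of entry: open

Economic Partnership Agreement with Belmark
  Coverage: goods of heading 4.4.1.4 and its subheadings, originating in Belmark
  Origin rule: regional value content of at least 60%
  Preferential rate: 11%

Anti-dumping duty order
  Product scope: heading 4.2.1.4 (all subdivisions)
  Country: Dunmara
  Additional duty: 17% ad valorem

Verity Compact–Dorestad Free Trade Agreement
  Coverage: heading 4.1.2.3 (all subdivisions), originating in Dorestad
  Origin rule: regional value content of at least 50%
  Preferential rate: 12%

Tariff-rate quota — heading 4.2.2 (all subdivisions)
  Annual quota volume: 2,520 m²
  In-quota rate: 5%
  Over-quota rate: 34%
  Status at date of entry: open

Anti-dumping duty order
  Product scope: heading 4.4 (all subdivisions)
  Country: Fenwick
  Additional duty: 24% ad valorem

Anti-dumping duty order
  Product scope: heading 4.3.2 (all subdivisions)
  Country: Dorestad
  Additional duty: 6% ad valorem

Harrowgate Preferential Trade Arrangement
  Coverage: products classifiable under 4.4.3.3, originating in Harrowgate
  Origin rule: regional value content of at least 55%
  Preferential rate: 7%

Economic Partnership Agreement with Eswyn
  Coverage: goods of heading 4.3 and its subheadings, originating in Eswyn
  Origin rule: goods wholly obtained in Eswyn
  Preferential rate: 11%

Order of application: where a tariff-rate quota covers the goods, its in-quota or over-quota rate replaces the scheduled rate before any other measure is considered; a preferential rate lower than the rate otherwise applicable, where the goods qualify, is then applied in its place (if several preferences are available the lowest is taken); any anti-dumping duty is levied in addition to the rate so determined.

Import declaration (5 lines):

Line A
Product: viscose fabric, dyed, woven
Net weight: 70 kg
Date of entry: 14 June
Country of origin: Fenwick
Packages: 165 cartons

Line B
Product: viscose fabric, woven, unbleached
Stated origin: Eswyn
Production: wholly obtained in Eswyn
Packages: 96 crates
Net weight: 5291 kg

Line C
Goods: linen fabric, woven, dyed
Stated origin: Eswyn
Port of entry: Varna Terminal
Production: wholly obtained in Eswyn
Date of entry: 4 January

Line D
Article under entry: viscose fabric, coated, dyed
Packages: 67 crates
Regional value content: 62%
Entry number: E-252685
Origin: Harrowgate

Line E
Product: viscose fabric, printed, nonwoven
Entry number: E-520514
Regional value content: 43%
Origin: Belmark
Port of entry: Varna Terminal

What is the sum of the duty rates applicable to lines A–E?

Line A: viscose → 4.4; woven → 4.4.2; dyed → 4.4.2.1. Scheduled 6%. anti-dumping (Fenwick, 4.4): +24%; total 6% + 24% = 30%. → 30%.
Line B: viscose → 4.4; woven → 4.4.2; unbleached → 4.4.2.2. Scheduled 11%. Eswyn agreement on 4.3: 4.4.2.2 not covered. → 11%.
Line C: linen → 4.3; woven → 4.3.1; dyed → 4.3.1.1. Scheduled 29%. quota on 4.3 open → in-quota 5%; Eswyn agreement on 4.3: wholly obtained → 11% available; preference 11% not lower than 5% → no reduction. → 5%.
Line D: viscose → 4.4; coated → 4.4.3; dyed → 4.4.3.1. Scheduled 35%. Harrowgate agreement on 4.4.3.3: 4.4.3.1 not covered. → 35%.
Line E: viscose → 4.4; nonwoven → 4.4.1; printed → 4.4.1.1. Scheduled 29%. Belmark agreement on 4.4.1.4: 4.4.1.1 not covered. → 29%.
Sum: 30% + 11% + 5% + 35% + 29% = 110%.

110%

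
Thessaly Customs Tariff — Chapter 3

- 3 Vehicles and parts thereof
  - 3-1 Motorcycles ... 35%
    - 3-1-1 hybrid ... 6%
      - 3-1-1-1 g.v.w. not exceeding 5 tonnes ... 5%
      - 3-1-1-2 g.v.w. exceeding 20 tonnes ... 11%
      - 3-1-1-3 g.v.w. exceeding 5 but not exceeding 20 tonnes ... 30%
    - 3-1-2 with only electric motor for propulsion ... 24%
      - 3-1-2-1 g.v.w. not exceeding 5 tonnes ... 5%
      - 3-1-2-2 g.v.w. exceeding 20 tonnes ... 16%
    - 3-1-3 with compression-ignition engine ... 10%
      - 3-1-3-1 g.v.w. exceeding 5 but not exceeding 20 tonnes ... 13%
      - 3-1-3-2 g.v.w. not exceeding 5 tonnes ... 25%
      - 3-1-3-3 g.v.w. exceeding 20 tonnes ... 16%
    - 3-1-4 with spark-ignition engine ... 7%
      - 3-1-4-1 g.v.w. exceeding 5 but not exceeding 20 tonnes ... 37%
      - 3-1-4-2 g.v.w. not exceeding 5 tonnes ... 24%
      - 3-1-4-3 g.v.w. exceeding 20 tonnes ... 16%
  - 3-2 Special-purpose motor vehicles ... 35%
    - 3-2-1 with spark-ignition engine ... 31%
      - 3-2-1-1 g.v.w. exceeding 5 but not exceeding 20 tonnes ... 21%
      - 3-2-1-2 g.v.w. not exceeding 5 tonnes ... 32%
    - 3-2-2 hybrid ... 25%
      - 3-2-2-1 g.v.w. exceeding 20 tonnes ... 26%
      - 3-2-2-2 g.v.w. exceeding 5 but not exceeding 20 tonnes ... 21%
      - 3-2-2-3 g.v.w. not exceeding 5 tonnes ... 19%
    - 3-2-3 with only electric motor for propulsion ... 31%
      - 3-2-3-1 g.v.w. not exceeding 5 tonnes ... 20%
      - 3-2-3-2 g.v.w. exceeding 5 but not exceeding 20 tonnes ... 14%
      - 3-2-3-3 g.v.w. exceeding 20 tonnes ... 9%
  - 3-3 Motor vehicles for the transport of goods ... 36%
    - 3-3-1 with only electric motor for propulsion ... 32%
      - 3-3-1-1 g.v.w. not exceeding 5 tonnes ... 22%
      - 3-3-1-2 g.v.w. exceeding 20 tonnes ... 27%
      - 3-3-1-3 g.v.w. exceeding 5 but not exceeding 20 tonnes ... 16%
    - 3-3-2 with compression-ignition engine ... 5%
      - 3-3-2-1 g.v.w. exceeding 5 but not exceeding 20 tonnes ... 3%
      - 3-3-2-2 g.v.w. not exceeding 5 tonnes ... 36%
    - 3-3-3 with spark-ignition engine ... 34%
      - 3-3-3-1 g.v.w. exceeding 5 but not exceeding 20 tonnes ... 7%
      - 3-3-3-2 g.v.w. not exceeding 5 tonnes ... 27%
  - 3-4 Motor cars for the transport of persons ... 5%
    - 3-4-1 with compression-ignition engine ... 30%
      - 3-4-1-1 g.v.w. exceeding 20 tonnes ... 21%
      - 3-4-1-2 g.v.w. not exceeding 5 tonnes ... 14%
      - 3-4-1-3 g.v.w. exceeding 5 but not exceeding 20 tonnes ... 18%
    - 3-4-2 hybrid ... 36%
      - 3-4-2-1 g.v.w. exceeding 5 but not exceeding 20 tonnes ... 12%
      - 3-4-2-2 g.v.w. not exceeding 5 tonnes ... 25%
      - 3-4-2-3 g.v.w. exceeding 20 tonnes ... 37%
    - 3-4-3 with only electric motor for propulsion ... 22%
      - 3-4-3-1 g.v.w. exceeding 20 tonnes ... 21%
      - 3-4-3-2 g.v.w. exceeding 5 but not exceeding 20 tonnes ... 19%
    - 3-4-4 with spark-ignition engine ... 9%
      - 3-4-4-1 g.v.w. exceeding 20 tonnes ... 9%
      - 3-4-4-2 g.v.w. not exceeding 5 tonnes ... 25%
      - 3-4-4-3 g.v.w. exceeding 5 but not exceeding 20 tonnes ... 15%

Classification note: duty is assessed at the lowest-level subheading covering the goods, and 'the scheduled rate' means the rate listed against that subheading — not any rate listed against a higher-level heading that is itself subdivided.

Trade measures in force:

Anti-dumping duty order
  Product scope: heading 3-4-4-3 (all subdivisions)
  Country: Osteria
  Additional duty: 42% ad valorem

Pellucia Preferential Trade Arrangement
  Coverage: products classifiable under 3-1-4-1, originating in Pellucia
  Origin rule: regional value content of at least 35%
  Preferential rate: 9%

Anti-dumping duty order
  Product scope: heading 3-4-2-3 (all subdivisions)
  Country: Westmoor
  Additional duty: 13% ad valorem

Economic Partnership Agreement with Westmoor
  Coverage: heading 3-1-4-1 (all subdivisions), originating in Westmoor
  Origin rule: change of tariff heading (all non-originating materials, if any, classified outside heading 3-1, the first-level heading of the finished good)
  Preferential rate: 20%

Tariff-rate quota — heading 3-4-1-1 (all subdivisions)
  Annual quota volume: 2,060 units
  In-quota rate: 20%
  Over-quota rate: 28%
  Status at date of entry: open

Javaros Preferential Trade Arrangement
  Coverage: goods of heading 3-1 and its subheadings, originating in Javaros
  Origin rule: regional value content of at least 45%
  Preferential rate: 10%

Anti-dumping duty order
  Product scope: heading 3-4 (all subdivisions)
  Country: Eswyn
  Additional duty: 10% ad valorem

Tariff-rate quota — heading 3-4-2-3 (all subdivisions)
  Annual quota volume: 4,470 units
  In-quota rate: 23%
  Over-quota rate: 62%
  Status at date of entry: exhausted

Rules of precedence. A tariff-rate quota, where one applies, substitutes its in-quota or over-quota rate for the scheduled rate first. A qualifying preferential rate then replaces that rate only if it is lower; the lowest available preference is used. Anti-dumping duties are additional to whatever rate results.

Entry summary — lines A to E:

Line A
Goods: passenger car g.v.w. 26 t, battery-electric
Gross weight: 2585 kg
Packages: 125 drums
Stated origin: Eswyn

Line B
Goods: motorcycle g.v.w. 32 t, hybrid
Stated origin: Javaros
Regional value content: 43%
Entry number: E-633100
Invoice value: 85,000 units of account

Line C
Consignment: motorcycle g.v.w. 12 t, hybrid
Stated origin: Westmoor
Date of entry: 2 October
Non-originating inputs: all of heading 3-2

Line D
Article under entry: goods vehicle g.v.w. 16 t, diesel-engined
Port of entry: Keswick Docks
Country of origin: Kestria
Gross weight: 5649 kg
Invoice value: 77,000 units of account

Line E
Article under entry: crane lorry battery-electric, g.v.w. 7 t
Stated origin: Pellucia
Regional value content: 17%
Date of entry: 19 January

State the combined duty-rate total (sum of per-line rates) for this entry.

89%

Line A: passenger car → 3-4; battery-electric → 3-4-3; g.v.w. 26 t → 3-4-3-1. Scheduled 21%. anti-dumping (Eswyn, 3-4): +10%; total 21% + 10% = 31%. → 31%.
Line B: motorcycle → 3-1; hybrid → 3-1-1; g.v.w. 32 t → 3-1-1-2. Scheduled 11%. Javaros agreement on 3-1: RVC < 45%. → 11%.
Line C: motorcycle → 3-1; hybrid → 3-1-1; g.v.w. 12 t → 3-1-1-3. Scheduled 30%. Westmoor agreement on 3-1-4-1: 3-1-1-3 not covered. → 30%.
Line D: goods vehicle → 3-3; diesel-engined → 3-3-2; g.v.w. 16 t → 3-3-2-1. Scheduled 3%. No special measure applies. → 3%.
Line E: crane lorry → 3-2; battery-electric → 3-2-3; g.v.w. 7 t → 3-2-3-2. Scheduled 14%. Pellucia agreement on 3-1-4-1: 3-2-3-2 not covered. → 14%.
Sum: 31% + 11% + 30% + 3% + 14% = 89%.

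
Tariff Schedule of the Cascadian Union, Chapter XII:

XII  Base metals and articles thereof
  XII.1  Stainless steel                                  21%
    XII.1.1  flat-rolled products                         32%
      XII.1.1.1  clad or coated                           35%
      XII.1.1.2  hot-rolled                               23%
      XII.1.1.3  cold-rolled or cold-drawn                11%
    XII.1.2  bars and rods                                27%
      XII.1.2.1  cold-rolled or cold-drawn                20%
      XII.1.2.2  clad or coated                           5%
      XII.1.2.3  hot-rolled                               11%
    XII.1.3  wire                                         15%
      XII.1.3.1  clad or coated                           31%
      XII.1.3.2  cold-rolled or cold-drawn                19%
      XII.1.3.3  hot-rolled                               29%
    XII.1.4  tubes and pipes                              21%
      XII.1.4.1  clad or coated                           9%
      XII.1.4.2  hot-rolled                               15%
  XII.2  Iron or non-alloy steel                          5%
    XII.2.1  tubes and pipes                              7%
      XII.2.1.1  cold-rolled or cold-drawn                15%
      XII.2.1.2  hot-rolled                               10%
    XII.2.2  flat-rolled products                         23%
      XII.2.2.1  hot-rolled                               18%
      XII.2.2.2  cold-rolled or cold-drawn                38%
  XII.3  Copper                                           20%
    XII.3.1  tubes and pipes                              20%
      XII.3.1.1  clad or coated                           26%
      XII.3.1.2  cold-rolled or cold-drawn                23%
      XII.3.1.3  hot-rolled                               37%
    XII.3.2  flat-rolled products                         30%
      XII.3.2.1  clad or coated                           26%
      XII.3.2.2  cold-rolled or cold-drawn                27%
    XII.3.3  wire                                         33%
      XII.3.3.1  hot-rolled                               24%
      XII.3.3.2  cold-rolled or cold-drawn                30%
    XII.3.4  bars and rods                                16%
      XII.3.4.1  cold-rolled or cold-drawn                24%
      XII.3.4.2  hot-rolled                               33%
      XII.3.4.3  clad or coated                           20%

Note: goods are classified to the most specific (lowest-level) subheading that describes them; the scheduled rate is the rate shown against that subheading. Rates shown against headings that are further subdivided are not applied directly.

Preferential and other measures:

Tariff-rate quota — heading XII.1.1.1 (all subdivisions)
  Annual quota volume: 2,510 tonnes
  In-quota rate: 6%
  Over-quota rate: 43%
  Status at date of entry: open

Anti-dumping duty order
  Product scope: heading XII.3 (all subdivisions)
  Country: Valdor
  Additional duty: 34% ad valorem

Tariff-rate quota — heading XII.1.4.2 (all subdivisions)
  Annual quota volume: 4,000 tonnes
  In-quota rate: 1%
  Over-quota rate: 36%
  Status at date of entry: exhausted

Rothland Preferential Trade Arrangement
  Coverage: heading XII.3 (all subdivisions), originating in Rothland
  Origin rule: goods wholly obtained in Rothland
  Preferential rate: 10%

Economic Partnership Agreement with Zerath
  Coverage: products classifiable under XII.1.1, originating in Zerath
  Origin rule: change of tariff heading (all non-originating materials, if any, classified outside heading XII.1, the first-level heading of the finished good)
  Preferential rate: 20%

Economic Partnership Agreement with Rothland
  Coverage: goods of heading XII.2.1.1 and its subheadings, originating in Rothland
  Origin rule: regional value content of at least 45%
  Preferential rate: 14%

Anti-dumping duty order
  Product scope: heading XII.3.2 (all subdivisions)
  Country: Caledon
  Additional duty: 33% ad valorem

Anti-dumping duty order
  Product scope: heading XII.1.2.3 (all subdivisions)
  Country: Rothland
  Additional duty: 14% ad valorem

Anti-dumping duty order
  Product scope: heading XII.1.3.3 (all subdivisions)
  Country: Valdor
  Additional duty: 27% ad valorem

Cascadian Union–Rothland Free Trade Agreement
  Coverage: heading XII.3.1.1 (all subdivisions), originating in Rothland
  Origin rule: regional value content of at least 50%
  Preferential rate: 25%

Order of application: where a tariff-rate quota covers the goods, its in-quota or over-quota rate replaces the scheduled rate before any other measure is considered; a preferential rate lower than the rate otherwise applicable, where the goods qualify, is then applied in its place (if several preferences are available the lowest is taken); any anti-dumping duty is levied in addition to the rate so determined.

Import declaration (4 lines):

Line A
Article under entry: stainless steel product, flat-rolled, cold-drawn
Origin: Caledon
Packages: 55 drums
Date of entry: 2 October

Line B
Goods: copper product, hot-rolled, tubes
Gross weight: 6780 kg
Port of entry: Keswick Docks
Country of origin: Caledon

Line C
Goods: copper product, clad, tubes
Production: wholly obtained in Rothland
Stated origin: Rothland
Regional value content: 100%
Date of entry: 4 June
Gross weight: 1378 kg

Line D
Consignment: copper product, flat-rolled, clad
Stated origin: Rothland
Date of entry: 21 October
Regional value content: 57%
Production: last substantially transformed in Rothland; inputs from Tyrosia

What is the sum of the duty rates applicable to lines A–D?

84%

Line A: stainless steel → XII.1; flat-rolled → XII.1.1; cold-drawn → XII.1.1.3. Scheduled 11%. No special measure applies. → 11%.
Line B: copper → XII.3; tubes → XII.3.1; hot-rolled → XII.3.1.3. Scheduled 37%. No special measure applies. → 37%.
Line C: copper → XII.3; tubes → XII.3.1; clad → XII.3.1.1. Scheduled 26%. Rothland agreement on XII.3: wholly obtained → 10% available; Rothland agreement on XII.2.1.1: XII.3.1.1 not covered; Rothland agreement on XII.3.1.1: RVC ≥ 50% → 25% available; preferential 10%. → 10%.
Line D: copper → XII.3; flat-rolled → XII.3.2; clad → XII.3.2.1. Scheduled 26%. Rothland agreement on XII.3: not wholly obtained; Rothland agreement on XII.2.1.1: XII.3.2.1 not covered; Rothland agreement on XII.3.1.1: XII.3.2.1 not covered. → 26%.
Sum: 11% + 37% + 10% + 26% = 84%.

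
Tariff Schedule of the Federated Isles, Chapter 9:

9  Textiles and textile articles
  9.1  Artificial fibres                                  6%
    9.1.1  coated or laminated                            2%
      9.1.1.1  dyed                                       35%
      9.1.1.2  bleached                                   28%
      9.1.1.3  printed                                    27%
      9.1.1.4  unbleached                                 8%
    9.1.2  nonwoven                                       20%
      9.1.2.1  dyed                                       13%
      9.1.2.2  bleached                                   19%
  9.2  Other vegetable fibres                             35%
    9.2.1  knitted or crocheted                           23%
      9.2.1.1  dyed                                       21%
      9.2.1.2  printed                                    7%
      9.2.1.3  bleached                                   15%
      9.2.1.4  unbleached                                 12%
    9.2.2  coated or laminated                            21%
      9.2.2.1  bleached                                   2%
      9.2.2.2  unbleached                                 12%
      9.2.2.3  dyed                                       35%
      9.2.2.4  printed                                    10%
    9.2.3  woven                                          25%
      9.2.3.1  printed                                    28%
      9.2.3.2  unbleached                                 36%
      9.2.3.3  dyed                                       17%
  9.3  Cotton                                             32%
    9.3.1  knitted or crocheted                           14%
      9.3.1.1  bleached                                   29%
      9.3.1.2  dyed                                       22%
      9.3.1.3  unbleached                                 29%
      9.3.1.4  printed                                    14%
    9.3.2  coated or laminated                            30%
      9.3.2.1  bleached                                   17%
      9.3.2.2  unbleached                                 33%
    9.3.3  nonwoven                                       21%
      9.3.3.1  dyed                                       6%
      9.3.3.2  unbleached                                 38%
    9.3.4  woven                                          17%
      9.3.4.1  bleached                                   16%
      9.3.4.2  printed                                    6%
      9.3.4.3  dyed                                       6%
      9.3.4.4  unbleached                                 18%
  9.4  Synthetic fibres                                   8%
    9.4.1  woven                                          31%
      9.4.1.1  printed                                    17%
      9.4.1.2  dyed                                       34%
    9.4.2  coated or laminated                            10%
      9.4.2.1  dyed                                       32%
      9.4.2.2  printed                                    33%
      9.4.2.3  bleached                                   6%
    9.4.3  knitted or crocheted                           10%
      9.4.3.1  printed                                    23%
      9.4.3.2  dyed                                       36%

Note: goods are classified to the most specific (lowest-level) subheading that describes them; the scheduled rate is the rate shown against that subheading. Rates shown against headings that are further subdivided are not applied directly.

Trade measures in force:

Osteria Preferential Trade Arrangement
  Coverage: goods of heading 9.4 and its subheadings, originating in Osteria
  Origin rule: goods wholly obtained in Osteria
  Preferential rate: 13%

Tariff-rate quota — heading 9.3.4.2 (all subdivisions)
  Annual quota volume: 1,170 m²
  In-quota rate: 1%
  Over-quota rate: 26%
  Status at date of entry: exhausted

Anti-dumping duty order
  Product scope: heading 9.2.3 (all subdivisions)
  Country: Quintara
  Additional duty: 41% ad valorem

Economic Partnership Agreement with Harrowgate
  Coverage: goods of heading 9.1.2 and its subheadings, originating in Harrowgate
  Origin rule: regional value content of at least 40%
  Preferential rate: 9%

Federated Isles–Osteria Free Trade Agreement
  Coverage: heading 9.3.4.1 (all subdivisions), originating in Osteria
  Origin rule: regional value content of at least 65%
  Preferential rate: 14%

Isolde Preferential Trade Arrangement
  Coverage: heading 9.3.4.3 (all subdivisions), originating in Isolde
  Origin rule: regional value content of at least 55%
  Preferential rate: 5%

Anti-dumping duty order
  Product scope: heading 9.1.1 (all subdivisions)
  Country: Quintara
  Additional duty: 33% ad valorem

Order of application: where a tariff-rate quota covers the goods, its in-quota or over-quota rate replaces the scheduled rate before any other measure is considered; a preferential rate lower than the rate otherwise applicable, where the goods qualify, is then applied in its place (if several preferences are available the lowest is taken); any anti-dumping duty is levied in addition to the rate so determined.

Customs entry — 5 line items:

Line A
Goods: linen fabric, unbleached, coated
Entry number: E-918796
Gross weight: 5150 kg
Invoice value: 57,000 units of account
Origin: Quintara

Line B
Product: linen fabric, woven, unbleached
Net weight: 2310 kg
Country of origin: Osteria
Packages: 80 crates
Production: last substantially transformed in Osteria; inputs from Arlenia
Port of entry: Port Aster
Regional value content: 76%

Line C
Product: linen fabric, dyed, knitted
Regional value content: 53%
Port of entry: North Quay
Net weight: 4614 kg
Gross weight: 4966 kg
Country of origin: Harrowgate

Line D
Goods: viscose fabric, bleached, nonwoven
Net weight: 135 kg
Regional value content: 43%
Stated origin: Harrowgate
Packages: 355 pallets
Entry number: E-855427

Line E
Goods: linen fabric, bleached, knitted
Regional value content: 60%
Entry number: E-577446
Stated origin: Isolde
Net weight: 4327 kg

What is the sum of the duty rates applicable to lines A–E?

93%

Line A: linen → 9.2; coated → 9.2.2; unbleached → 9.2.2.2. Scheduled 12%. No special measure applies. → 12%.
Line B: linen → 9.2; woven → 9.2.3; unbleached → 9.2.3.2. Scheduled 36%. Osteria agreement on 9.4: 9.2.3.2 not covered; Osteria agreement on 9.3.4.1: 9.2.3.2 not covered. → 36%.
Line C: linen → 9.2; knitted → 9.2.1; dyed → 9.2.1.1. Scheduled 21%. Harrowgate agreement on 9.1.2: 9.2.1.1 not covered. → 21%.
Line D: viscose → 9.1; nonwoven → 9.1.2; bleached → 9.1.2.2. Scheduled 19%. Harrowgate agreement on 9.1.2: RVC ≥ 40% → 9% available; preferential 9%. → 9%.
Line E: linen → 9.2; knitted → 9.2.1; bleached → 9.2.1.3. Scheduled 15%. Isolde agreement on 9.3.4.3: 9.2.1.3 not covered. → 15%.
Sum: 12% + 36% + 21% + 9% + 15% = 93%.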